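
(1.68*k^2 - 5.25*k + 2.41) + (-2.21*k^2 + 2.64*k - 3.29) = -0.53*k^2 - 2.61*k - 0.88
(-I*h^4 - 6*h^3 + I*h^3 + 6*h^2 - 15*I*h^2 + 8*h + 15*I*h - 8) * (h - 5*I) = -I*h^5 - 11*h^4 + I*h^4 + 11*h^3 + 15*I*h^3 - 67*h^2 - 15*I*h^2 + 67*h - 40*I*h + 40*I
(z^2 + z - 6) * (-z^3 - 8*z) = -z^5 - z^4 - 2*z^3 - 8*z^2 + 48*z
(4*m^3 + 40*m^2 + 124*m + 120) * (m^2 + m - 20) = 4*m^5 + 44*m^4 + 84*m^3 - 556*m^2 - 2360*m - 2400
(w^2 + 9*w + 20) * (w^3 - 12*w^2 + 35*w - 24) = w^5 - 3*w^4 - 53*w^3 + 51*w^2 + 484*w - 480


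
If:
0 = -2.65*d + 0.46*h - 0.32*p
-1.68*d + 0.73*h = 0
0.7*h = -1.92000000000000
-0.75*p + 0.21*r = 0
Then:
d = -1.19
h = -2.74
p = 5.93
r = 21.17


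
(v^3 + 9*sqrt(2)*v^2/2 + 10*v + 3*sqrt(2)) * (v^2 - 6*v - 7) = v^5 - 6*v^4 + 9*sqrt(2)*v^4/2 - 27*sqrt(2)*v^3 + 3*v^3 - 60*v^2 - 57*sqrt(2)*v^2/2 - 70*v - 18*sqrt(2)*v - 21*sqrt(2)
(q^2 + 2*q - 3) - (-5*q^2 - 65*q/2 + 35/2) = 6*q^2 + 69*q/2 - 41/2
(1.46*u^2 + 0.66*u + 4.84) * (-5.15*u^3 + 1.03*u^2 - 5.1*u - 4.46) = -7.519*u^5 - 1.8952*u^4 - 31.6922*u^3 - 4.8924*u^2 - 27.6276*u - 21.5864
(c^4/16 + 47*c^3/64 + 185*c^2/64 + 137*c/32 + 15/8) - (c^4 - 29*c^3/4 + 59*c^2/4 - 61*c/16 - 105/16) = -15*c^4/16 + 511*c^3/64 - 759*c^2/64 + 259*c/32 + 135/16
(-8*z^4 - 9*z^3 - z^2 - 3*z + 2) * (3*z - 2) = -24*z^5 - 11*z^4 + 15*z^3 - 7*z^2 + 12*z - 4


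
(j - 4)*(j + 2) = j^2 - 2*j - 8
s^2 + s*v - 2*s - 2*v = (s - 2)*(s + v)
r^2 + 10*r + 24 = (r + 4)*(r + 6)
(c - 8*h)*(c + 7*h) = c^2 - c*h - 56*h^2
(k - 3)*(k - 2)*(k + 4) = k^3 - k^2 - 14*k + 24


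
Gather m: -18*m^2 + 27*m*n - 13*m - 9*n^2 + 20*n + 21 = -18*m^2 + m*(27*n - 13) - 9*n^2 + 20*n + 21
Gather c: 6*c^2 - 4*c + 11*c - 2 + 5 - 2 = 6*c^2 + 7*c + 1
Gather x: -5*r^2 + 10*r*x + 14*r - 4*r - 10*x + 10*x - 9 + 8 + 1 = -5*r^2 + 10*r*x + 10*r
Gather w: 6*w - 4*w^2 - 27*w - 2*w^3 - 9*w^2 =-2*w^3 - 13*w^2 - 21*w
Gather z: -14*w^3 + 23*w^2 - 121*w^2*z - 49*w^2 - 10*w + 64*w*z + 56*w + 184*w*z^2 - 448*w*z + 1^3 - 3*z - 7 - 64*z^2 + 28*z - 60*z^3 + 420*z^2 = -14*w^3 - 26*w^2 + 46*w - 60*z^3 + z^2*(184*w + 356) + z*(-121*w^2 - 384*w + 25) - 6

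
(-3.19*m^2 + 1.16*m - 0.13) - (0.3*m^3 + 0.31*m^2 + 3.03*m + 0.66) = -0.3*m^3 - 3.5*m^2 - 1.87*m - 0.79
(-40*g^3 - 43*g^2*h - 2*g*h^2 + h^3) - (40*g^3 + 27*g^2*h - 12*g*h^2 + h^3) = -80*g^3 - 70*g^2*h + 10*g*h^2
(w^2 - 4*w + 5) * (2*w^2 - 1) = 2*w^4 - 8*w^3 + 9*w^2 + 4*w - 5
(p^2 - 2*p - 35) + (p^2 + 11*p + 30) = 2*p^2 + 9*p - 5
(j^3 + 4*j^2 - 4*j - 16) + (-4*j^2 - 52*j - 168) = j^3 - 56*j - 184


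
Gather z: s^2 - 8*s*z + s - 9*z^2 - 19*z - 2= s^2 + s - 9*z^2 + z*(-8*s - 19) - 2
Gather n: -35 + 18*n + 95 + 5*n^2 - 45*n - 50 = 5*n^2 - 27*n + 10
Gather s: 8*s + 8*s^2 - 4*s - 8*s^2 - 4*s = 0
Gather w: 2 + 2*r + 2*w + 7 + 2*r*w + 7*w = 2*r + w*(2*r + 9) + 9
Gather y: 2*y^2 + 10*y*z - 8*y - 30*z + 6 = 2*y^2 + y*(10*z - 8) - 30*z + 6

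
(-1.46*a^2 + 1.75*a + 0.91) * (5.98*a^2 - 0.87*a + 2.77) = -8.7308*a^4 + 11.7352*a^3 - 0.124899999999999*a^2 + 4.0558*a + 2.5207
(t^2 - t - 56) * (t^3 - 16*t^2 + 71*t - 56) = t^5 - 17*t^4 + 31*t^3 + 769*t^2 - 3920*t + 3136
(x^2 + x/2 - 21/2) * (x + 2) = x^3 + 5*x^2/2 - 19*x/2 - 21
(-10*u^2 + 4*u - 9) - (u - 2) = -10*u^2 + 3*u - 7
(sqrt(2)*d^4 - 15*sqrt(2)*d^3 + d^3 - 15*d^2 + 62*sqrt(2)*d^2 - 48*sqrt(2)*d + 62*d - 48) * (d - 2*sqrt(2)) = sqrt(2)*d^5 - 15*sqrt(2)*d^4 - 3*d^4 + 45*d^3 + 60*sqrt(2)*d^3 - 186*d^2 - 18*sqrt(2)*d^2 - 124*sqrt(2)*d + 144*d + 96*sqrt(2)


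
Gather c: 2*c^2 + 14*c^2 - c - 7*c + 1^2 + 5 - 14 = 16*c^2 - 8*c - 8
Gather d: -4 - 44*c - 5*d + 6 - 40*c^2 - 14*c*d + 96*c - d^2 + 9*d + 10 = -40*c^2 + 52*c - d^2 + d*(4 - 14*c) + 12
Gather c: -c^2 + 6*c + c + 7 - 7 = -c^2 + 7*c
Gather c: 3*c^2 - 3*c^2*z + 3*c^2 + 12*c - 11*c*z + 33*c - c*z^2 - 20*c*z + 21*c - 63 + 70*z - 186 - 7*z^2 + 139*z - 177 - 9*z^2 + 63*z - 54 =c^2*(6 - 3*z) + c*(-z^2 - 31*z + 66) - 16*z^2 + 272*z - 480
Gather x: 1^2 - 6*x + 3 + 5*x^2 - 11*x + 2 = 5*x^2 - 17*x + 6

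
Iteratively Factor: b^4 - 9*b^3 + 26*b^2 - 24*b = (b)*(b^3 - 9*b^2 + 26*b - 24) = b*(b - 3)*(b^2 - 6*b + 8) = b*(b - 4)*(b - 3)*(b - 2)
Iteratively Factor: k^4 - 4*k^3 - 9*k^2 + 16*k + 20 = (k - 2)*(k^3 - 2*k^2 - 13*k - 10) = (k - 2)*(k + 2)*(k^2 - 4*k - 5) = (k - 5)*(k - 2)*(k + 2)*(k + 1)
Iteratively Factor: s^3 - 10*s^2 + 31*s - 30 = (s - 3)*(s^2 - 7*s + 10) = (s - 5)*(s - 3)*(s - 2)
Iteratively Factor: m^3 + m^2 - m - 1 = (m - 1)*(m^2 + 2*m + 1) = (m - 1)*(m + 1)*(m + 1)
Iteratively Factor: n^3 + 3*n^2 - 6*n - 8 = (n - 2)*(n^2 + 5*n + 4) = (n - 2)*(n + 4)*(n + 1)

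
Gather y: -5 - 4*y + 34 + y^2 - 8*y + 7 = y^2 - 12*y + 36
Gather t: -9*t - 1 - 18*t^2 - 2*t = -18*t^2 - 11*t - 1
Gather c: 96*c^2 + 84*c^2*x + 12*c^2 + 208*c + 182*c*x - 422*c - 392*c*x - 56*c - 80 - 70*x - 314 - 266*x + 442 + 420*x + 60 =c^2*(84*x + 108) + c*(-210*x - 270) + 84*x + 108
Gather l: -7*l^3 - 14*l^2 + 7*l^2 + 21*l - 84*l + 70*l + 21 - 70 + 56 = -7*l^3 - 7*l^2 + 7*l + 7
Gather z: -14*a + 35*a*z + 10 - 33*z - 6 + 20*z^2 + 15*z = -14*a + 20*z^2 + z*(35*a - 18) + 4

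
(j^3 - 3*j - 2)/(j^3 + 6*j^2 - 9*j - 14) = (j + 1)/(j + 7)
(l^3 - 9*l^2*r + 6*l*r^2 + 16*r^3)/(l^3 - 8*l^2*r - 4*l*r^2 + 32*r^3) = (l + r)/(l + 2*r)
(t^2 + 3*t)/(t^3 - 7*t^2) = (t + 3)/(t*(t - 7))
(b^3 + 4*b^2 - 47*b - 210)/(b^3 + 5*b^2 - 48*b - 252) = (b + 5)/(b + 6)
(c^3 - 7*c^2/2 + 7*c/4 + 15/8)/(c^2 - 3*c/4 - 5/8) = (4*c^2 - 16*c + 15)/(4*c - 5)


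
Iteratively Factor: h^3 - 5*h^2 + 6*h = (h)*(h^2 - 5*h + 6) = h*(h - 3)*(h - 2)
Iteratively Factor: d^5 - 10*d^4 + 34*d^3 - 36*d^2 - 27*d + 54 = (d - 2)*(d^4 - 8*d^3 + 18*d^2 - 27) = (d - 3)*(d - 2)*(d^3 - 5*d^2 + 3*d + 9) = (d - 3)^2*(d - 2)*(d^2 - 2*d - 3) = (d - 3)^2*(d - 2)*(d + 1)*(d - 3)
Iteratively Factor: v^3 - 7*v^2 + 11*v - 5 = (v - 1)*(v^2 - 6*v + 5) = (v - 1)^2*(v - 5)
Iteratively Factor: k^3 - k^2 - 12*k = (k - 4)*(k^2 + 3*k) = k*(k - 4)*(k + 3)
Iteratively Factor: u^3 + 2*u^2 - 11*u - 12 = (u + 4)*(u^2 - 2*u - 3) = (u - 3)*(u + 4)*(u + 1)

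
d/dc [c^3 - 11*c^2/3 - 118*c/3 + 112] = 3*c^2 - 22*c/3 - 118/3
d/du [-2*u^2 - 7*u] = -4*u - 7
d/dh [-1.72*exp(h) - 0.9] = -1.72*exp(h)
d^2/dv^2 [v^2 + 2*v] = 2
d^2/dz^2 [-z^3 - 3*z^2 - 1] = -6*z - 6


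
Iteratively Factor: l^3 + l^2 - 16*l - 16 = (l - 4)*(l^2 + 5*l + 4) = (l - 4)*(l + 4)*(l + 1)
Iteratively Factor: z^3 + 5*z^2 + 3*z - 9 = (z + 3)*(z^2 + 2*z - 3) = (z + 3)^2*(z - 1)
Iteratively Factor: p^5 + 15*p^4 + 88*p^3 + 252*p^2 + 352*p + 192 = (p + 4)*(p^4 + 11*p^3 + 44*p^2 + 76*p + 48) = (p + 2)*(p + 4)*(p^3 + 9*p^2 + 26*p + 24) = (p + 2)^2*(p + 4)*(p^2 + 7*p + 12) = (p + 2)^2*(p + 3)*(p + 4)*(p + 4)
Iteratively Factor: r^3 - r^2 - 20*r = (r + 4)*(r^2 - 5*r) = (r - 5)*(r + 4)*(r)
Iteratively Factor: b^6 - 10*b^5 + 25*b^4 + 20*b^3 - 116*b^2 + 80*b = (b)*(b^5 - 10*b^4 + 25*b^3 + 20*b^2 - 116*b + 80) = b*(b - 1)*(b^4 - 9*b^3 + 16*b^2 + 36*b - 80) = b*(b - 1)*(b + 2)*(b^3 - 11*b^2 + 38*b - 40) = b*(b - 5)*(b - 1)*(b + 2)*(b^2 - 6*b + 8) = b*(b - 5)*(b - 2)*(b - 1)*(b + 2)*(b - 4)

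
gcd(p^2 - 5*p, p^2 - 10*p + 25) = p - 5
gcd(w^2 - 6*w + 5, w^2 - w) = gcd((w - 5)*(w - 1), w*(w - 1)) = w - 1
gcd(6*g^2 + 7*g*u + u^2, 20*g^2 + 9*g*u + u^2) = 1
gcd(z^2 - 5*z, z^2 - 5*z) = z^2 - 5*z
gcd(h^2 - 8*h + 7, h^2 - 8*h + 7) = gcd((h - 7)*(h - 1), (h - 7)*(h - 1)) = h^2 - 8*h + 7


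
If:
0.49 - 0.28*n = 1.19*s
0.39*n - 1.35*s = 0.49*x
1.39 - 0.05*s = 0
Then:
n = -116.40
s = 27.80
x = -169.24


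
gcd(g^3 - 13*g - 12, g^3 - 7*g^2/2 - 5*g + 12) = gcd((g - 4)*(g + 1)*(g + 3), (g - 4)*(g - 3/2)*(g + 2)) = g - 4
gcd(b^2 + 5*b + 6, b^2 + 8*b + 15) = b + 3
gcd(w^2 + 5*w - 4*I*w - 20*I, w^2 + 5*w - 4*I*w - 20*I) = w^2 + w*(5 - 4*I) - 20*I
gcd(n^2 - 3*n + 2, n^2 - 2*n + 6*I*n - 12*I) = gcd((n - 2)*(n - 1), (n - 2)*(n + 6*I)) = n - 2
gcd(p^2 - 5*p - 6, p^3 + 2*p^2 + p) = p + 1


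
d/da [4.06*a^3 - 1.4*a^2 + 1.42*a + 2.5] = 12.18*a^2 - 2.8*a + 1.42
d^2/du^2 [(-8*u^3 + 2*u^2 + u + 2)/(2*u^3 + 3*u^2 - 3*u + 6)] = 2*(56*u^6 - 132*u^5 + 678*u^4 + 33*u^3 + 270*u^2 - 1044*u + 72)/(8*u^9 + 36*u^8 + 18*u^7 - 9*u^6 + 189*u^5 + 27*u^4 - 135*u^3 + 486*u^2 - 324*u + 216)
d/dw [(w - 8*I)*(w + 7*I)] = 2*w - I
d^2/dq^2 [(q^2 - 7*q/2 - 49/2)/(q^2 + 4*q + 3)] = 5*(-3*q^3 - 33*q^2 - 105*q - 107)/(q^6 + 12*q^5 + 57*q^4 + 136*q^3 + 171*q^2 + 108*q + 27)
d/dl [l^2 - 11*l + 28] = 2*l - 11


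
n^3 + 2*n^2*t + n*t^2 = n*(n + t)^2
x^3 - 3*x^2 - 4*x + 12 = (x - 3)*(x - 2)*(x + 2)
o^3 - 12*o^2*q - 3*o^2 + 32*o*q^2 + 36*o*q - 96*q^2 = (o - 3)*(o - 8*q)*(o - 4*q)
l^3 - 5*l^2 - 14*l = l*(l - 7)*(l + 2)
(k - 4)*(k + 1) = k^2 - 3*k - 4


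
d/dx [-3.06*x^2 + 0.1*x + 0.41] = 0.1 - 6.12*x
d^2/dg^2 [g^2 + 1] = 2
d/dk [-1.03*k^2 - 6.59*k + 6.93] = -2.06*k - 6.59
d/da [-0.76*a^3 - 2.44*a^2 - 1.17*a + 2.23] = -2.28*a^2 - 4.88*a - 1.17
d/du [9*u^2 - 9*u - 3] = 18*u - 9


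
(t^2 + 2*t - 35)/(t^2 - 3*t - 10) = (t + 7)/(t + 2)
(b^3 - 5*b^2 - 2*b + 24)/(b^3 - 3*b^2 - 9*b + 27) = (b^2 - 2*b - 8)/(b^2 - 9)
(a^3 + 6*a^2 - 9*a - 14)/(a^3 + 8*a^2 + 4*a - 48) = (a^2 + 8*a + 7)/(a^2 + 10*a + 24)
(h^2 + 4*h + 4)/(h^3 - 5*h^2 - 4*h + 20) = (h + 2)/(h^2 - 7*h + 10)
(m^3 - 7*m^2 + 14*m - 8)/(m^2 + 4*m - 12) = (m^2 - 5*m + 4)/(m + 6)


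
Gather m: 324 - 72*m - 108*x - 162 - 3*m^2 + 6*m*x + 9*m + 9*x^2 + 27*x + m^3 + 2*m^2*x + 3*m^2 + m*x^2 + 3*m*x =m^3 + 2*m^2*x + m*(x^2 + 9*x - 63) + 9*x^2 - 81*x + 162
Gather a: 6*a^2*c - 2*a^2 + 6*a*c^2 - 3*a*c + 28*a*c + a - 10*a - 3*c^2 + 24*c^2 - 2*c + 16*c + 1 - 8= a^2*(6*c - 2) + a*(6*c^2 + 25*c - 9) + 21*c^2 + 14*c - 7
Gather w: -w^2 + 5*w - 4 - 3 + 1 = -w^2 + 5*w - 6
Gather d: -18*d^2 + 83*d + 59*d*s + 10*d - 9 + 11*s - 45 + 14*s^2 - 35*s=-18*d^2 + d*(59*s + 93) + 14*s^2 - 24*s - 54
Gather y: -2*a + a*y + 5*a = a*y + 3*a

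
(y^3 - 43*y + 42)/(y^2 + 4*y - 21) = (y^2 - 7*y + 6)/(y - 3)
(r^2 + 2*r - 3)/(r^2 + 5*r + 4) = (r^2 + 2*r - 3)/(r^2 + 5*r + 4)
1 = 1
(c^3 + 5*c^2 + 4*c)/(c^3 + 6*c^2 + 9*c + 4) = c/(c + 1)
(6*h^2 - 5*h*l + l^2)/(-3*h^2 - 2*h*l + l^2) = (-2*h + l)/(h + l)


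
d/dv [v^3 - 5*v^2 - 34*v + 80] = 3*v^2 - 10*v - 34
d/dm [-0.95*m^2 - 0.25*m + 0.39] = -1.9*m - 0.25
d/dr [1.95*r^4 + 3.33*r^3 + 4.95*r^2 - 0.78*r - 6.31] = 7.8*r^3 + 9.99*r^2 + 9.9*r - 0.78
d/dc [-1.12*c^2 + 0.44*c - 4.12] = 0.44 - 2.24*c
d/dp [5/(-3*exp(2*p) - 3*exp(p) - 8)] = (30*exp(p) + 15)*exp(p)/(3*exp(2*p) + 3*exp(p) + 8)^2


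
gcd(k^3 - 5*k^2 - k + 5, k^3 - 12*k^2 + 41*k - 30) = k^2 - 6*k + 5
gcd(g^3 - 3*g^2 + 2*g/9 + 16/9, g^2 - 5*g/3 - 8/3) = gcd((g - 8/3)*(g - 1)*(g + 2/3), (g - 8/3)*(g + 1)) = g - 8/3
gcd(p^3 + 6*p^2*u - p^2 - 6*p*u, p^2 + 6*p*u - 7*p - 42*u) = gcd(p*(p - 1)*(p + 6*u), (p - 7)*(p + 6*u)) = p + 6*u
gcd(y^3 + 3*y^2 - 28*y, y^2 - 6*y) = y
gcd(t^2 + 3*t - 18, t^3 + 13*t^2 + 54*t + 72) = t + 6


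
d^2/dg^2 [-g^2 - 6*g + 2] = -2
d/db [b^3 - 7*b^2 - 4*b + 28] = 3*b^2 - 14*b - 4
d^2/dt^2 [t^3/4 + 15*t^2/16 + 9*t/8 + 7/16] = 3*t/2 + 15/8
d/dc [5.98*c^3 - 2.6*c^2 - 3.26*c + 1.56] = 17.94*c^2 - 5.2*c - 3.26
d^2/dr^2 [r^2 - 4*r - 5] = 2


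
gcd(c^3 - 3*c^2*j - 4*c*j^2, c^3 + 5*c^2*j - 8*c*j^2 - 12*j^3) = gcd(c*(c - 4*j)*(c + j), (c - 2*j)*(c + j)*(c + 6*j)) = c + j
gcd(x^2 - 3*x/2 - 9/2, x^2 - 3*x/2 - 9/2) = x^2 - 3*x/2 - 9/2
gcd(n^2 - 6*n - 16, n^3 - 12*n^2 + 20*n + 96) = n^2 - 6*n - 16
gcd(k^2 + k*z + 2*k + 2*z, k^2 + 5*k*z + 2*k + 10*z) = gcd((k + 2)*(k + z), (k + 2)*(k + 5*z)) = k + 2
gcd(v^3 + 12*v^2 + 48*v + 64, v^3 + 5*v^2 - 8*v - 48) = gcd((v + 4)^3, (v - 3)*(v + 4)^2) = v^2 + 8*v + 16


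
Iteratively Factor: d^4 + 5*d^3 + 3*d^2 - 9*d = (d + 3)*(d^3 + 2*d^2 - 3*d) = d*(d + 3)*(d^2 + 2*d - 3) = d*(d - 1)*(d + 3)*(d + 3)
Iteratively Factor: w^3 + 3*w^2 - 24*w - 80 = (w + 4)*(w^2 - w - 20) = (w + 4)^2*(w - 5)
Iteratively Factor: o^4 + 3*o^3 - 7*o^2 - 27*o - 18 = (o + 3)*(o^3 - 7*o - 6) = (o + 2)*(o + 3)*(o^2 - 2*o - 3) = (o - 3)*(o + 2)*(o + 3)*(o + 1)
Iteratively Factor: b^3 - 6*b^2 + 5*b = (b - 5)*(b^2 - b) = (b - 5)*(b - 1)*(b)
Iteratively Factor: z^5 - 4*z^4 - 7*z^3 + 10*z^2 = (z + 2)*(z^4 - 6*z^3 + 5*z^2) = (z - 1)*(z + 2)*(z^3 - 5*z^2) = (z - 5)*(z - 1)*(z + 2)*(z^2) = z*(z - 5)*(z - 1)*(z + 2)*(z)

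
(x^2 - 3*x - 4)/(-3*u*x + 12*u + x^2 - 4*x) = (x + 1)/(-3*u + x)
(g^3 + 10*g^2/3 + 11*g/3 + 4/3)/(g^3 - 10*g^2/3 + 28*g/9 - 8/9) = 3*(3*g^3 + 10*g^2 + 11*g + 4)/(9*g^3 - 30*g^2 + 28*g - 8)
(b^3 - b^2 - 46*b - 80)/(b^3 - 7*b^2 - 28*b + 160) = (b + 2)/(b - 4)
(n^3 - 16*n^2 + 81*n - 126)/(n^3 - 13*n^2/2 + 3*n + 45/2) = 2*(n^2 - 13*n + 42)/(2*n^2 - 7*n - 15)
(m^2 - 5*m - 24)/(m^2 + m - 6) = (m - 8)/(m - 2)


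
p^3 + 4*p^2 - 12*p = p*(p - 2)*(p + 6)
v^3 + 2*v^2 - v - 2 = (v - 1)*(v + 1)*(v + 2)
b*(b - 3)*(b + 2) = b^3 - b^2 - 6*b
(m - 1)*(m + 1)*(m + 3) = m^3 + 3*m^2 - m - 3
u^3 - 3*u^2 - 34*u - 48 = (u - 8)*(u + 2)*(u + 3)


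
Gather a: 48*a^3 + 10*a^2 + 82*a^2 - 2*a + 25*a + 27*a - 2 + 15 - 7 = 48*a^3 + 92*a^2 + 50*a + 6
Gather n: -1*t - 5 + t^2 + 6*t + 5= t^2 + 5*t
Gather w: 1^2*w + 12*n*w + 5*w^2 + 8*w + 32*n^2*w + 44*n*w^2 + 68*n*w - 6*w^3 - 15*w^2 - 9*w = -6*w^3 + w^2*(44*n - 10) + w*(32*n^2 + 80*n)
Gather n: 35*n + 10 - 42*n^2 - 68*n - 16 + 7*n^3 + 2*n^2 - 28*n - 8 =7*n^3 - 40*n^2 - 61*n - 14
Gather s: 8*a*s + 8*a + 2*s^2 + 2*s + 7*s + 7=8*a + 2*s^2 + s*(8*a + 9) + 7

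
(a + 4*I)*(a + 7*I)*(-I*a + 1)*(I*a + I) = a^4 + a^3 + 12*I*a^3 - 39*a^2 + 12*I*a^2 - 39*a - 28*I*a - 28*I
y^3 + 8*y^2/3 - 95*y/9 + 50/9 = (y - 5/3)*(y - 2/3)*(y + 5)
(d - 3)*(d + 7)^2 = d^3 + 11*d^2 + 7*d - 147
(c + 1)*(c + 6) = c^2 + 7*c + 6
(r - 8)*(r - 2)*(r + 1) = r^3 - 9*r^2 + 6*r + 16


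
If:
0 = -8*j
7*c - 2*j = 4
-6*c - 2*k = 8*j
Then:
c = 4/7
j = 0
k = -12/7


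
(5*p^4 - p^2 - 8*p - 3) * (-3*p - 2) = -15*p^5 - 10*p^4 + 3*p^3 + 26*p^2 + 25*p + 6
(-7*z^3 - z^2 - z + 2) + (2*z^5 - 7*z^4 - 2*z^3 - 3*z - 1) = 2*z^5 - 7*z^4 - 9*z^3 - z^2 - 4*z + 1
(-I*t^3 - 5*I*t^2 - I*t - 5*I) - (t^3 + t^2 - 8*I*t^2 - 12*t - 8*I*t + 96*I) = -t^3 - I*t^3 - t^2 + 3*I*t^2 + 12*t + 7*I*t - 101*I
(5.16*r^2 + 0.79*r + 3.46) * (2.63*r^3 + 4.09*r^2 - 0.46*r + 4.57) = 13.5708*r^5 + 23.1821*r^4 + 9.9573*r^3 + 37.3692*r^2 + 2.0187*r + 15.8122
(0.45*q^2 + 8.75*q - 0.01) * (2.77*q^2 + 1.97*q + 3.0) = 1.2465*q^4 + 25.124*q^3 + 18.5598*q^2 + 26.2303*q - 0.03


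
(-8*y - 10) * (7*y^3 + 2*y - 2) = -56*y^4 - 70*y^3 - 16*y^2 - 4*y + 20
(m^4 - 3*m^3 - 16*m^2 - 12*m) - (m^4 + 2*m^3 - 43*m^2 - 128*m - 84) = -5*m^3 + 27*m^2 + 116*m + 84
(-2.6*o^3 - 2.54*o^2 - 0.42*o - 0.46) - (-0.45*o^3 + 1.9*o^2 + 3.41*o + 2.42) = -2.15*o^3 - 4.44*o^2 - 3.83*o - 2.88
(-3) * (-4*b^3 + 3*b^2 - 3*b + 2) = 12*b^3 - 9*b^2 + 9*b - 6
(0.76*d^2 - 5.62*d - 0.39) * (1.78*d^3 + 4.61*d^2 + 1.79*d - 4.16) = 1.3528*d^5 - 6.5*d^4 - 25.242*d^3 - 15.0193*d^2 + 22.6811*d + 1.6224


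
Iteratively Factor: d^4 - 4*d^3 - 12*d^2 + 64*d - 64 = (d + 4)*(d^3 - 8*d^2 + 20*d - 16) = (d - 4)*(d + 4)*(d^2 - 4*d + 4) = (d - 4)*(d - 2)*(d + 4)*(d - 2)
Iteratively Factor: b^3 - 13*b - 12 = (b - 4)*(b^2 + 4*b + 3) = (b - 4)*(b + 1)*(b + 3)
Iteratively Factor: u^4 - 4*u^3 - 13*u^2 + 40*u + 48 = (u - 4)*(u^3 - 13*u - 12) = (u - 4)^2*(u^2 + 4*u + 3) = (u - 4)^2*(u + 3)*(u + 1)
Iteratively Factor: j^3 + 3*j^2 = (j)*(j^2 + 3*j) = j*(j + 3)*(j)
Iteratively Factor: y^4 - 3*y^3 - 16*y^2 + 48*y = (y)*(y^3 - 3*y^2 - 16*y + 48) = y*(y + 4)*(y^2 - 7*y + 12) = y*(y - 4)*(y + 4)*(y - 3)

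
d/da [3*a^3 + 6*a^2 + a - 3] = 9*a^2 + 12*a + 1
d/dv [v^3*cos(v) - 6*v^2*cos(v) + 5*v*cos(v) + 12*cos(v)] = -v^3*sin(v) + 6*v^2*sin(v) + 3*v^2*cos(v) - 5*v*sin(v) - 12*v*cos(v) - 12*sin(v) + 5*cos(v)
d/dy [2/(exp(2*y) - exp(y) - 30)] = (2 - 4*exp(y))*exp(y)/(-exp(2*y) + exp(y) + 30)^2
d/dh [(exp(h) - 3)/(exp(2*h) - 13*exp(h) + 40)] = (-(exp(h) - 3)*(2*exp(h) - 13) + exp(2*h) - 13*exp(h) + 40)*exp(h)/(exp(2*h) - 13*exp(h) + 40)^2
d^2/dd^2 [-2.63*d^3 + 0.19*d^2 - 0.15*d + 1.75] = 0.38 - 15.78*d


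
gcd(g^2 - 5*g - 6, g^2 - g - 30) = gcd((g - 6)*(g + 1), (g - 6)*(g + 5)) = g - 6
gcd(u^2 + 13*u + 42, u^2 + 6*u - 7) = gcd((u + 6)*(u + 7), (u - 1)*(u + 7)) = u + 7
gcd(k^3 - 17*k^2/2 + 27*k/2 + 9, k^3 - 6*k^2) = k - 6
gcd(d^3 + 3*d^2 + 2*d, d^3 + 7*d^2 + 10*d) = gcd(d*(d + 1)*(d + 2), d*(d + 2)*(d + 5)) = d^2 + 2*d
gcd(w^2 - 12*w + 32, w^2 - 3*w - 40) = w - 8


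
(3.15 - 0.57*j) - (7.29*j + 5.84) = -7.86*j - 2.69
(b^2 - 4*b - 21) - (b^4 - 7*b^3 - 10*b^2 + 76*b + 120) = -b^4 + 7*b^3 + 11*b^2 - 80*b - 141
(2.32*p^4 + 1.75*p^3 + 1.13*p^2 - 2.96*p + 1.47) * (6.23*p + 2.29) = 14.4536*p^5 + 16.2153*p^4 + 11.0474*p^3 - 15.8531*p^2 + 2.3797*p + 3.3663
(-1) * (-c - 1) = c + 1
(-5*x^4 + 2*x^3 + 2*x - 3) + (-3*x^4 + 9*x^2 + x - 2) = -8*x^4 + 2*x^3 + 9*x^2 + 3*x - 5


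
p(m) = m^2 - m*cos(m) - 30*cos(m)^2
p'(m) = m*sin(m) + 2*m + 60*sin(m)*cos(m) - cos(m)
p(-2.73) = -20.25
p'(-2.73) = 18.55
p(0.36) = -26.48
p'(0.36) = 19.69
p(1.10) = -5.46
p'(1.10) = 26.98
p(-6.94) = 34.84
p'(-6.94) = -39.45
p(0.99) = -8.59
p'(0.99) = 29.78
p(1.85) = 1.65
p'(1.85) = -10.14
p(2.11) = -2.37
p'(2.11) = -19.89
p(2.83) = -16.48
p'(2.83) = -10.03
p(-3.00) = -23.37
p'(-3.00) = 3.80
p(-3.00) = -23.37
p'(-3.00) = 3.80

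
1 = 1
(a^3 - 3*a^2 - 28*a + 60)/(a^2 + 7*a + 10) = (a^2 - 8*a + 12)/(a + 2)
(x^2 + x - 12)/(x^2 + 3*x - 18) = (x + 4)/(x + 6)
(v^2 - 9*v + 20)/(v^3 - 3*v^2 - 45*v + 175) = (v - 4)/(v^2 + 2*v - 35)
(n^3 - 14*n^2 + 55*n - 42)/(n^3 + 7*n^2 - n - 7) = (n^2 - 13*n + 42)/(n^2 + 8*n + 7)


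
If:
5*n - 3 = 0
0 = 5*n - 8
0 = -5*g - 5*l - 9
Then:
No Solution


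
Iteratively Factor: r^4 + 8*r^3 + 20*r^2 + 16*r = (r)*(r^3 + 8*r^2 + 20*r + 16) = r*(r + 2)*(r^2 + 6*r + 8) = r*(r + 2)^2*(r + 4)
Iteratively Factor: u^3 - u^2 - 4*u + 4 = (u + 2)*(u^2 - 3*u + 2) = (u - 1)*(u + 2)*(u - 2)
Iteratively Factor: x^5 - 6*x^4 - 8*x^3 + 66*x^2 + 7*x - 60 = (x - 4)*(x^4 - 2*x^3 - 16*x^2 + 2*x + 15) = (x - 4)*(x + 3)*(x^3 - 5*x^2 - x + 5) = (x - 5)*(x - 4)*(x + 3)*(x^2 - 1) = (x - 5)*(x - 4)*(x - 1)*(x + 3)*(x + 1)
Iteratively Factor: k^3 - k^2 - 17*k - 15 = (k - 5)*(k^2 + 4*k + 3) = (k - 5)*(k + 3)*(k + 1)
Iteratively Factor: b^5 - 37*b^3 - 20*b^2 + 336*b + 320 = (b + 4)*(b^4 - 4*b^3 - 21*b^2 + 64*b + 80) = (b - 4)*(b + 4)*(b^3 - 21*b - 20) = (b - 4)*(b + 4)^2*(b^2 - 4*b - 5) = (b - 4)*(b + 1)*(b + 4)^2*(b - 5)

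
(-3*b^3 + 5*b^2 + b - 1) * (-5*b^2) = 15*b^5 - 25*b^4 - 5*b^3 + 5*b^2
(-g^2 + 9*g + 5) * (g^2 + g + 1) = -g^4 + 8*g^3 + 13*g^2 + 14*g + 5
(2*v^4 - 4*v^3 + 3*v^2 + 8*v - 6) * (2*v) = 4*v^5 - 8*v^4 + 6*v^3 + 16*v^2 - 12*v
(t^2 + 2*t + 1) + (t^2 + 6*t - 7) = 2*t^2 + 8*t - 6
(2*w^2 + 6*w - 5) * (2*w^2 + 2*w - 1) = 4*w^4 + 16*w^3 - 16*w + 5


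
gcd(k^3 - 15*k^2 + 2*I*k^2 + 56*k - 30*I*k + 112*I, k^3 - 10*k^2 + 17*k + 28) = k - 7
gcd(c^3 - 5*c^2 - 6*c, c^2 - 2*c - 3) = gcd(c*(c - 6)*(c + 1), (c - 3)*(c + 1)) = c + 1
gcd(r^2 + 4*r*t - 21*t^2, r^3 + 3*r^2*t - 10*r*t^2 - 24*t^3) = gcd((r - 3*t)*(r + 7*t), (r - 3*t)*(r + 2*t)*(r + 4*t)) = r - 3*t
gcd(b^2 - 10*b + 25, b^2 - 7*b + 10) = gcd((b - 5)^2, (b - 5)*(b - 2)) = b - 5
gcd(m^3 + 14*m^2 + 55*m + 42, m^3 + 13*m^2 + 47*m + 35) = m^2 + 8*m + 7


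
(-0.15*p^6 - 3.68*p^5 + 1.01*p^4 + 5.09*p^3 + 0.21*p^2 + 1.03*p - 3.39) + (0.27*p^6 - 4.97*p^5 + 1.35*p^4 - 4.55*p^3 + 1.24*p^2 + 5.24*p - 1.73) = 0.12*p^6 - 8.65*p^5 + 2.36*p^4 + 0.54*p^3 + 1.45*p^2 + 6.27*p - 5.12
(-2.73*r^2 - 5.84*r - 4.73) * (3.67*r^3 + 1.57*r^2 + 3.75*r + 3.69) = -10.0191*r^5 - 25.7189*r^4 - 36.7654*r^3 - 39.3998*r^2 - 39.2871*r - 17.4537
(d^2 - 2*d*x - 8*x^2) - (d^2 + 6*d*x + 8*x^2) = -8*d*x - 16*x^2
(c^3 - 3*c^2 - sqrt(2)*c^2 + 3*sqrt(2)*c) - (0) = c^3 - 3*c^2 - sqrt(2)*c^2 + 3*sqrt(2)*c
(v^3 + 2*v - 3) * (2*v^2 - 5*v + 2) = 2*v^5 - 5*v^4 + 6*v^3 - 16*v^2 + 19*v - 6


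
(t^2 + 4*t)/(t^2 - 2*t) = (t + 4)/(t - 2)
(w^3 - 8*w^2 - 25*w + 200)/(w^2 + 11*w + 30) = (w^2 - 13*w + 40)/(w + 6)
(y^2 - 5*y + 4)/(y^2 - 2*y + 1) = (y - 4)/(y - 1)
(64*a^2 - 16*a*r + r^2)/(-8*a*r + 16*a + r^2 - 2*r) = (-8*a + r)/(r - 2)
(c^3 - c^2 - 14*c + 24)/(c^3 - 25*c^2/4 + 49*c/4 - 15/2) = 4*(c + 4)/(4*c - 5)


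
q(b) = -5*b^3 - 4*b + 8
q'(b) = -15*b^2 - 4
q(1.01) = -1.19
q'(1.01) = -19.30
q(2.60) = -90.28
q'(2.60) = -105.40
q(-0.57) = 11.21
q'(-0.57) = -8.87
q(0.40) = 6.08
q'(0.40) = -6.40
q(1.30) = -8.18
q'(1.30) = -29.35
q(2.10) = -46.70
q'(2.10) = -70.15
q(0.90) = 0.75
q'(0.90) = -16.15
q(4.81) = -567.66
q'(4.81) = -351.04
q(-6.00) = 1112.00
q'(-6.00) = -544.00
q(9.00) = -3673.00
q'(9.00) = -1219.00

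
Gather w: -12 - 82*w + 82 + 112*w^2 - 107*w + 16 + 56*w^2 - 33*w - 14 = 168*w^2 - 222*w + 72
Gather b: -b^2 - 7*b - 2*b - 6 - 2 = -b^2 - 9*b - 8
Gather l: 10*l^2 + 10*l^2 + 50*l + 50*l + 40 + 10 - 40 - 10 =20*l^2 + 100*l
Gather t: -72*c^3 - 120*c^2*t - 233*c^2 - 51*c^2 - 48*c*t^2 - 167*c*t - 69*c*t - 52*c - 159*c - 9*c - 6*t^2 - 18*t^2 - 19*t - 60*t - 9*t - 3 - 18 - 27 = -72*c^3 - 284*c^2 - 220*c + t^2*(-48*c - 24) + t*(-120*c^2 - 236*c - 88) - 48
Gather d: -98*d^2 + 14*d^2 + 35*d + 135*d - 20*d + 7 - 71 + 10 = -84*d^2 + 150*d - 54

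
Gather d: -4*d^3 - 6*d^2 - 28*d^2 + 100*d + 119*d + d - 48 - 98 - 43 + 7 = -4*d^3 - 34*d^2 + 220*d - 182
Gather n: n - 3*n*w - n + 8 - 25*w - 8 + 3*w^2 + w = -3*n*w + 3*w^2 - 24*w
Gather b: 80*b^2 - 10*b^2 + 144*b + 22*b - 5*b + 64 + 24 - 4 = 70*b^2 + 161*b + 84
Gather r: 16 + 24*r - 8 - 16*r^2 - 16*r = -16*r^2 + 8*r + 8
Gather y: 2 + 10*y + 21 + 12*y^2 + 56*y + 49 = 12*y^2 + 66*y + 72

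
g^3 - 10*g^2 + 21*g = g*(g - 7)*(g - 3)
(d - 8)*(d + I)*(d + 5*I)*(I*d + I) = I*d^4 - 6*d^3 - 7*I*d^3 + 42*d^2 - 13*I*d^2 + 48*d + 35*I*d + 40*I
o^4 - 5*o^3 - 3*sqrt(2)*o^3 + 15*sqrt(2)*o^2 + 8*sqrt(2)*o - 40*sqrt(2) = (o - 5)*(o - 2*sqrt(2))^2*(o + sqrt(2))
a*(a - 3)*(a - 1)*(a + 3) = a^4 - a^3 - 9*a^2 + 9*a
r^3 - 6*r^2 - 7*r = r*(r - 7)*(r + 1)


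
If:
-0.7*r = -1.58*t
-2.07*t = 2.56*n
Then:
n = -0.80859375*t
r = 2.25714285714286*t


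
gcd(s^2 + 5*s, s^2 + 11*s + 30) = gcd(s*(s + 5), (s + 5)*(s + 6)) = s + 5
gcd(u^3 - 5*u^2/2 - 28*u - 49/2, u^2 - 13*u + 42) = u - 7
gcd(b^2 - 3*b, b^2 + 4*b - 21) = b - 3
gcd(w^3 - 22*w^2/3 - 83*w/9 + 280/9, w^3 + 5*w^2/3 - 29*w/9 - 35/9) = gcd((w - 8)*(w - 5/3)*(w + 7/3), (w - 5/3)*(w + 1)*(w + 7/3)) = w^2 + 2*w/3 - 35/9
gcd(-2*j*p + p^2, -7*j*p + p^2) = p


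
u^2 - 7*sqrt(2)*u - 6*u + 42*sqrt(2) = (u - 6)*(u - 7*sqrt(2))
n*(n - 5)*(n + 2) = n^3 - 3*n^2 - 10*n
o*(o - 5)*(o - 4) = o^3 - 9*o^2 + 20*o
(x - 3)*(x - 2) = x^2 - 5*x + 6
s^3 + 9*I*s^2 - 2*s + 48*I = (s - 2*I)*(s + 3*I)*(s + 8*I)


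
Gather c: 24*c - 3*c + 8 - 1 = 21*c + 7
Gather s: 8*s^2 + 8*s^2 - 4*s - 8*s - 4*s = 16*s^2 - 16*s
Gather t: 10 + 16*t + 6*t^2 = 6*t^2 + 16*t + 10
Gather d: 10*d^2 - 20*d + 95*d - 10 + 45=10*d^2 + 75*d + 35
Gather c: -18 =-18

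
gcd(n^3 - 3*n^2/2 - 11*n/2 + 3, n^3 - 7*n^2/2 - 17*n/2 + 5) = n^2 + 3*n/2 - 1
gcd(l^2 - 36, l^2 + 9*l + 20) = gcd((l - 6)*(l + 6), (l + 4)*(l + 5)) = 1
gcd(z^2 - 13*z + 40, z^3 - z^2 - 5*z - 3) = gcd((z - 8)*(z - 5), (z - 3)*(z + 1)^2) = 1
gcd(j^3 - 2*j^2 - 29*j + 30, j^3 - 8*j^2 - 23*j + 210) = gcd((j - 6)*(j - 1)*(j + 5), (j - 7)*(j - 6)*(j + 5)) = j^2 - j - 30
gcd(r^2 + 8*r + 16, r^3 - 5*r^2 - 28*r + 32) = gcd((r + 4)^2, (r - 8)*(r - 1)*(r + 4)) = r + 4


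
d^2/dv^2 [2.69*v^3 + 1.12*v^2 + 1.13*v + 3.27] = 16.14*v + 2.24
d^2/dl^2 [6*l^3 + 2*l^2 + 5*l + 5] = 36*l + 4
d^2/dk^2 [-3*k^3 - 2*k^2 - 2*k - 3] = -18*k - 4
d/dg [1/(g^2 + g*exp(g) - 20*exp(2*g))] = (-g*exp(g) - 2*g + 40*exp(2*g) - exp(g))/(g^2 + g*exp(g) - 20*exp(2*g))^2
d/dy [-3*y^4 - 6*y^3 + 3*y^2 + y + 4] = -12*y^3 - 18*y^2 + 6*y + 1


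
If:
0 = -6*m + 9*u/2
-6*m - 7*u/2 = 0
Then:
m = 0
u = 0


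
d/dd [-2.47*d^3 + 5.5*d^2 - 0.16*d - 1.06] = -7.41*d^2 + 11.0*d - 0.16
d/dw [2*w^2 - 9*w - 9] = 4*w - 9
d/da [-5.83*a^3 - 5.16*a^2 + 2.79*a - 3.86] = -17.49*a^2 - 10.32*a + 2.79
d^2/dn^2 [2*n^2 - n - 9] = 4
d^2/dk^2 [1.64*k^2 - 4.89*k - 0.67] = 3.28000000000000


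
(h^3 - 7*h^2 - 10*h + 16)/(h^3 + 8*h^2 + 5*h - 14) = (h - 8)/(h + 7)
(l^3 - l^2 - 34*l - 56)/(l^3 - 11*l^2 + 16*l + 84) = (l + 4)/(l - 6)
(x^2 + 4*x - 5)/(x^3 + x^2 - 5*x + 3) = (x + 5)/(x^2 + 2*x - 3)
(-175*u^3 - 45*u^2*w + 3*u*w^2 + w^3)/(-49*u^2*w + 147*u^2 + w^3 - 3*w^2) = (25*u^2 + 10*u*w + w^2)/(7*u*w - 21*u + w^2 - 3*w)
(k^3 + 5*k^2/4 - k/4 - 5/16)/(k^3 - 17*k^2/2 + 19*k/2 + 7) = (8*k^2 + 6*k - 5)/(8*(k^2 - 9*k + 14))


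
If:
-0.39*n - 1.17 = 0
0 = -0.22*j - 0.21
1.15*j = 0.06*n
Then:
No Solution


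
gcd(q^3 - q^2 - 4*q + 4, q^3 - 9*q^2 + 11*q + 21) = 1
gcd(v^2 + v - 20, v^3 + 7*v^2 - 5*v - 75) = v + 5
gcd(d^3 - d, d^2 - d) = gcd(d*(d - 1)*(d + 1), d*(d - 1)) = d^2 - d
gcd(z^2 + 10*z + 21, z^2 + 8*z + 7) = z + 7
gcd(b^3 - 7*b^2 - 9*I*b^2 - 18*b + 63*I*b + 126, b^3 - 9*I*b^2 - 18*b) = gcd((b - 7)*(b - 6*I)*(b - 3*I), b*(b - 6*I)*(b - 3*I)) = b^2 - 9*I*b - 18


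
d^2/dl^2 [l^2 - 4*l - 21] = 2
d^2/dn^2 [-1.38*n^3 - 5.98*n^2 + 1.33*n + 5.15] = -8.28*n - 11.96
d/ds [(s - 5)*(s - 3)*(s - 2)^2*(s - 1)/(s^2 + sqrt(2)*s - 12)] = (s - 2)*(-(s - 5)*(s - 3)*(s - 2)*(s - 1)*(2*s + sqrt(2)) + (s^2 + sqrt(2)*s - 12)*((s - 5)*(s - 3)*(s - 2) + 2*(s - 5)*(s - 3)*(s - 1) + (s - 5)*(s - 2)*(s - 1) + (s - 3)*(s - 2)*(s - 1)))/(s^2 + sqrt(2)*s - 12)^2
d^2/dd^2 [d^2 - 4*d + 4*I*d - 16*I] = 2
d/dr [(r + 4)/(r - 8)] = -12/(r - 8)^2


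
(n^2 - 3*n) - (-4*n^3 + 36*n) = 4*n^3 + n^2 - 39*n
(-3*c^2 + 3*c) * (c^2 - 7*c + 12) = -3*c^4 + 24*c^3 - 57*c^2 + 36*c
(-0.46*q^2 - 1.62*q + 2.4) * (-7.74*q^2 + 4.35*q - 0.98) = 3.5604*q^4 + 10.5378*q^3 - 25.1722*q^2 + 12.0276*q - 2.352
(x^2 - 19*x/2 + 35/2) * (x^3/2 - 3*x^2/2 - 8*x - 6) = x^5/2 - 25*x^4/4 + 15*x^3 + 175*x^2/4 - 83*x - 105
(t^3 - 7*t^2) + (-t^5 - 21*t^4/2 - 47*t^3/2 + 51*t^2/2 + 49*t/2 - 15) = -t^5 - 21*t^4/2 - 45*t^3/2 + 37*t^2/2 + 49*t/2 - 15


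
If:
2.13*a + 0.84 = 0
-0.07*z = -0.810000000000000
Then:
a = -0.39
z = 11.57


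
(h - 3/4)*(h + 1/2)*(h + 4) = h^3 + 15*h^2/4 - 11*h/8 - 3/2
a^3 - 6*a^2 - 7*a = a*(a - 7)*(a + 1)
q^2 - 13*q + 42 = (q - 7)*(q - 6)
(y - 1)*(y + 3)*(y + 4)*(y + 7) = y^4 + 13*y^3 + 47*y^2 + 23*y - 84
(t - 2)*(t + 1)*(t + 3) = t^3 + 2*t^2 - 5*t - 6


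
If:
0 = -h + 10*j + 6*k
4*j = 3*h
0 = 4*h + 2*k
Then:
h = 0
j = 0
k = 0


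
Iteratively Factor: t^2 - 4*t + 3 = (t - 1)*(t - 3)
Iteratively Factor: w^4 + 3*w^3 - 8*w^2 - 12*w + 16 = (w - 1)*(w^3 + 4*w^2 - 4*w - 16) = (w - 1)*(w + 2)*(w^2 + 2*w - 8) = (w - 1)*(w + 2)*(w + 4)*(w - 2)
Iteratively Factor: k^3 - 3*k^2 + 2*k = (k - 2)*(k^2 - k) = k*(k - 2)*(k - 1)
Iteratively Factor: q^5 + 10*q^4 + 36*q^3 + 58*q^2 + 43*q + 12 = (q + 1)*(q^4 + 9*q^3 + 27*q^2 + 31*q + 12) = (q + 1)^2*(q^3 + 8*q^2 + 19*q + 12) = (q + 1)^2*(q + 4)*(q^2 + 4*q + 3) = (q + 1)^2*(q + 3)*(q + 4)*(q + 1)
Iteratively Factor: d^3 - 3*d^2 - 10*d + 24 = (d - 2)*(d^2 - d - 12) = (d - 4)*(d - 2)*(d + 3)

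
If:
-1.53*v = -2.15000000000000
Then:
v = 1.41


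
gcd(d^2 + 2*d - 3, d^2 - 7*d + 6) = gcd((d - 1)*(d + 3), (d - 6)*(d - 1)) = d - 1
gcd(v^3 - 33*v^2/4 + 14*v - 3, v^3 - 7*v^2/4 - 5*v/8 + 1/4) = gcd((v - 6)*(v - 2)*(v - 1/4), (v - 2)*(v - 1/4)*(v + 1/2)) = v^2 - 9*v/4 + 1/2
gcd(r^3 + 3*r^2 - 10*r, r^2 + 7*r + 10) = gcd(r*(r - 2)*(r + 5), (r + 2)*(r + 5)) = r + 5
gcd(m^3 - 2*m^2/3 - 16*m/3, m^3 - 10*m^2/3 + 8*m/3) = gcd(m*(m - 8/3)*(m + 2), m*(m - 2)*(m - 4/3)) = m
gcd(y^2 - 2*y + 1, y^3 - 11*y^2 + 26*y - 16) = y - 1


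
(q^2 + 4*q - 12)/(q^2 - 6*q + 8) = (q + 6)/(q - 4)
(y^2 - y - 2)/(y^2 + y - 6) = (y + 1)/(y + 3)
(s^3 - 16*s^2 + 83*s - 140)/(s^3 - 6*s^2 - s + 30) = (s^2 - 11*s + 28)/(s^2 - s - 6)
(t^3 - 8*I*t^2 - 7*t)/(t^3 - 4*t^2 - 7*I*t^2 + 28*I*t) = (t - I)/(t - 4)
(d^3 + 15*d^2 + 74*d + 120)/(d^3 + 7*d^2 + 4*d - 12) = (d^2 + 9*d + 20)/(d^2 + d - 2)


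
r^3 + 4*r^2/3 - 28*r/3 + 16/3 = (r - 2)*(r - 2/3)*(r + 4)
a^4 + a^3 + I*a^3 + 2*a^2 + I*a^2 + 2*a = a*(a + 2*I)*(-I*a - I)*(I*a + 1)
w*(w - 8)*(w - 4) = w^3 - 12*w^2 + 32*w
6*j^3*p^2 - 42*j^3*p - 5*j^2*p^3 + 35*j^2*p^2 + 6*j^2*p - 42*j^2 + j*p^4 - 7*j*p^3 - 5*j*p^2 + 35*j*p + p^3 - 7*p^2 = (-3*j + p)*(-2*j + p)*(p - 7)*(j*p + 1)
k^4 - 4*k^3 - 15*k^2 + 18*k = k*(k - 6)*(k - 1)*(k + 3)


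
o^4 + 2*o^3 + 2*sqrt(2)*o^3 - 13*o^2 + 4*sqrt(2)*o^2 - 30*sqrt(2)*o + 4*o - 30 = (o - 3)*(o + 5)*(o + sqrt(2))^2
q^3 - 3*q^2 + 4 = (q - 2)^2*(q + 1)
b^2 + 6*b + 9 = (b + 3)^2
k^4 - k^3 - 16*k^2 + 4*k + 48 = (k - 4)*(k - 2)*(k + 2)*(k + 3)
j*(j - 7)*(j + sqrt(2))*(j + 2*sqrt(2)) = j^4 - 7*j^3 + 3*sqrt(2)*j^3 - 21*sqrt(2)*j^2 + 4*j^2 - 28*j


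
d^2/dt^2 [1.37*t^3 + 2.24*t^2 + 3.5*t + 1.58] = 8.22*t + 4.48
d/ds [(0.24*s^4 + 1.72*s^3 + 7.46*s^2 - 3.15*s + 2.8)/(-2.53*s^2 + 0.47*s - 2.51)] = (-1.2144*s^5 - 4.0132*s^4 - 0.7928*s^3 - 17.4149*s^2 - 23.2812*s + 6.5905)/(6.4009*s^4 - 2.3782*s^3 + 12.9215*s^2 - 2.3594*s + 6.3001)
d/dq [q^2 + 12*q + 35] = 2*q + 12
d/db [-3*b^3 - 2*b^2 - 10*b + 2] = -9*b^2 - 4*b - 10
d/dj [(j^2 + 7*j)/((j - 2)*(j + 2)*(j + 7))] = (-j^2 - 4)/(j^4 - 8*j^2 + 16)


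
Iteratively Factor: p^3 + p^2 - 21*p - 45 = (p + 3)*(p^2 - 2*p - 15) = (p + 3)^2*(p - 5)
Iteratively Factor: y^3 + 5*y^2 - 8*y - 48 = (y + 4)*(y^2 + y - 12) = (y + 4)^2*(y - 3)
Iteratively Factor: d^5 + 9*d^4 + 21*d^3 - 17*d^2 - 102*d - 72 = (d + 1)*(d^4 + 8*d^3 + 13*d^2 - 30*d - 72) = (d - 2)*(d + 1)*(d^3 + 10*d^2 + 33*d + 36) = (d - 2)*(d + 1)*(d + 3)*(d^2 + 7*d + 12) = (d - 2)*(d + 1)*(d + 3)^2*(d + 4)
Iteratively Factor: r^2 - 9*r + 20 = (r - 5)*(r - 4)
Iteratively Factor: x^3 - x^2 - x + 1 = (x - 1)*(x^2 - 1) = (x - 1)*(x + 1)*(x - 1)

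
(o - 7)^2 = o^2 - 14*o + 49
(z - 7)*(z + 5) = z^2 - 2*z - 35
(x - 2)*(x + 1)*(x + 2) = x^3 + x^2 - 4*x - 4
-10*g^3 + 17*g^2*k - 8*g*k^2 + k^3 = (-5*g + k)*(-2*g + k)*(-g + k)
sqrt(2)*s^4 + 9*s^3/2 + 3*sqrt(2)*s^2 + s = s*(s + sqrt(2))^2*(sqrt(2)*s + 1/2)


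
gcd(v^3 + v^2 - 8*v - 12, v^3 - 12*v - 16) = v^2 + 4*v + 4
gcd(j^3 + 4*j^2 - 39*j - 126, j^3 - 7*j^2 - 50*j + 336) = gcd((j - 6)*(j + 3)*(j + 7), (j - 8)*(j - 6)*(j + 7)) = j^2 + j - 42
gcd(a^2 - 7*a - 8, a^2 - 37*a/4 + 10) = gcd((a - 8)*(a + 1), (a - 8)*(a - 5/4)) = a - 8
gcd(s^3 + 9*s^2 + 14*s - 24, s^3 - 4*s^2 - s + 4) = s - 1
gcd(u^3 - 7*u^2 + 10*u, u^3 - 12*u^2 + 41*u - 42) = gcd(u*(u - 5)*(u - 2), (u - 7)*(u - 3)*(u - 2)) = u - 2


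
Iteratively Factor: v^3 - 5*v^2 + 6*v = (v - 2)*(v^2 - 3*v) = (v - 3)*(v - 2)*(v)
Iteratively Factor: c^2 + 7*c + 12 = (c + 4)*(c + 3)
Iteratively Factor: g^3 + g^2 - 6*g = (g - 2)*(g^2 + 3*g) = (g - 2)*(g + 3)*(g)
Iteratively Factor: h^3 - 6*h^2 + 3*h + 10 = (h + 1)*(h^2 - 7*h + 10) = (h - 5)*(h + 1)*(h - 2)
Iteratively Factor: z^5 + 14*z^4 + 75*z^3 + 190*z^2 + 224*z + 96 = (z + 2)*(z^4 + 12*z^3 + 51*z^2 + 88*z + 48) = (z + 2)*(z + 4)*(z^3 + 8*z^2 + 19*z + 12) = (z + 2)*(z + 3)*(z + 4)*(z^2 + 5*z + 4) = (z + 2)*(z + 3)*(z + 4)^2*(z + 1)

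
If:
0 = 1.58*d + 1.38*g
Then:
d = -0.873417721518987*g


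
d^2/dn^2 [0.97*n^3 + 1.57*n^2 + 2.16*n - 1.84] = 5.82*n + 3.14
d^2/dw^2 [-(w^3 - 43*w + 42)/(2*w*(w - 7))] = 6*(-w^3 - 21*w^2 + 147*w - 343)/(w^3*(w^3 - 21*w^2 + 147*w - 343))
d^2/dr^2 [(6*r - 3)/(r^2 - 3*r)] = 6*(2*r^3 - 3*r^2 + 9*r - 9)/(r^3*(r^3 - 9*r^2 + 27*r - 27))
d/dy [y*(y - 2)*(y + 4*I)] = 3*y^2 + y*(-4 + 8*I) - 8*I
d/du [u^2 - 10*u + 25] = 2*u - 10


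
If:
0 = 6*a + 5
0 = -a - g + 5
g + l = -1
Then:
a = -5/6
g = 35/6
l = -41/6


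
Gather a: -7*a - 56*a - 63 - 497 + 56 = -63*a - 504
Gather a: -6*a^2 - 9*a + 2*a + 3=-6*a^2 - 7*a + 3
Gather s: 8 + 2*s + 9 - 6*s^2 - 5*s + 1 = -6*s^2 - 3*s + 18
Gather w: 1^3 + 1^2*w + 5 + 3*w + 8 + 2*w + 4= 6*w + 18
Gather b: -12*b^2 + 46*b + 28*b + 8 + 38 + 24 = -12*b^2 + 74*b + 70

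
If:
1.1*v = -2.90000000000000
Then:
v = -2.64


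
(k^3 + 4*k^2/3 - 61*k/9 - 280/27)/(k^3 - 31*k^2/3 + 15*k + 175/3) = (k^2 - k/3 - 56/9)/(k^2 - 12*k + 35)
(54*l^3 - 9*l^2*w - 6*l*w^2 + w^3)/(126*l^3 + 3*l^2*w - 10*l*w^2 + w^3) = (-3*l + w)/(-7*l + w)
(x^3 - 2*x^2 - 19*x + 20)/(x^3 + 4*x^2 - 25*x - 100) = (x - 1)/(x + 5)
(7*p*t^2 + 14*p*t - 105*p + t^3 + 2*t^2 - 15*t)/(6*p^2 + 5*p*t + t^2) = (7*p*t^2 + 14*p*t - 105*p + t^3 + 2*t^2 - 15*t)/(6*p^2 + 5*p*t + t^2)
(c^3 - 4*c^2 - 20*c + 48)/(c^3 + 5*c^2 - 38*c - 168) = (c - 2)/(c + 7)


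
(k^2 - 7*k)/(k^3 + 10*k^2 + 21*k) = (k - 7)/(k^2 + 10*k + 21)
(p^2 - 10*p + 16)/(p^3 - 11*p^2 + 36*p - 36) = (p - 8)/(p^2 - 9*p + 18)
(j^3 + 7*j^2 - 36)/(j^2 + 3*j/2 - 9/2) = 2*(j^2 + 4*j - 12)/(2*j - 3)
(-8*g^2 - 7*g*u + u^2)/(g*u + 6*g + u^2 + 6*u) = (-8*g + u)/(u + 6)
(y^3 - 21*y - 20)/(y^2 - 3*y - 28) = (y^2 - 4*y - 5)/(y - 7)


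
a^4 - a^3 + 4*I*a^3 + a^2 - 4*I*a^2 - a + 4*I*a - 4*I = (a - 1)*(a - I)*(a + I)*(a + 4*I)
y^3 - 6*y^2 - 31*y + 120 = (y - 8)*(y - 3)*(y + 5)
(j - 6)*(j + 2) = j^2 - 4*j - 12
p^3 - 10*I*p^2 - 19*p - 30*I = (p - 6*I)*(p - 5*I)*(p + I)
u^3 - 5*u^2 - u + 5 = (u - 5)*(u - 1)*(u + 1)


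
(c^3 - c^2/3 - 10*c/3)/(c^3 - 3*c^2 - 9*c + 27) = c*(3*c^2 - c - 10)/(3*(c^3 - 3*c^2 - 9*c + 27))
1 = 1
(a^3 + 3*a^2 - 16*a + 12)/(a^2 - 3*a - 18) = (-a^3 - 3*a^2 + 16*a - 12)/(-a^2 + 3*a + 18)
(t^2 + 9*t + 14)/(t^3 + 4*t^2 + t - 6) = (t + 7)/(t^2 + 2*t - 3)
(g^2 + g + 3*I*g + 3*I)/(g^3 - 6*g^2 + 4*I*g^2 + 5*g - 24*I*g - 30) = (g^2 + g*(1 + 3*I) + 3*I)/(g^3 + g^2*(-6 + 4*I) + g*(5 - 24*I) - 30)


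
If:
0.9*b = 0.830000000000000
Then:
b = 0.92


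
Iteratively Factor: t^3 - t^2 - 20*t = (t)*(t^2 - t - 20) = t*(t - 5)*(t + 4)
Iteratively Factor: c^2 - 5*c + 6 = (c - 3)*(c - 2)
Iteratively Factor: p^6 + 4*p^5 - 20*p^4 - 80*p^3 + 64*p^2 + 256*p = (p)*(p^5 + 4*p^4 - 20*p^3 - 80*p^2 + 64*p + 256) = p*(p + 4)*(p^4 - 20*p^2 + 64) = p*(p + 4)^2*(p^3 - 4*p^2 - 4*p + 16) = p*(p + 2)*(p + 4)^2*(p^2 - 6*p + 8) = p*(p - 2)*(p + 2)*(p + 4)^2*(p - 4)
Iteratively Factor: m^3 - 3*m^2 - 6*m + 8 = (m - 4)*(m^2 + m - 2) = (m - 4)*(m - 1)*(m + 2)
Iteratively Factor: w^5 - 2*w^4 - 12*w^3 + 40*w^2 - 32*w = (w - 2)*(w^4 - 12*w^2 + 16*w) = (w - 2)*(w + 4)*(w^3 - 4*w^2 + 4*w) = w*(w - 2)*(w + 4)*(w^2 - 4*w + 4) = w*(w - 2)^2*(w + 4)*(w - 2)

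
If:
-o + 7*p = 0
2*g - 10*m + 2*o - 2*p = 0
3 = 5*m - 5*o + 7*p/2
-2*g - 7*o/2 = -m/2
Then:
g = 1434/1447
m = 150/1447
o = -798/1447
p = -114/1447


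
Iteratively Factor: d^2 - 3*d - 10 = (d - 5)*(d + 2)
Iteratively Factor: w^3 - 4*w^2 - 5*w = (w + 1)*(w^2 - 5*w) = w*(w + 1)*(w - 5)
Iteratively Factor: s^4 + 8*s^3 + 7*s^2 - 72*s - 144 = (s + 4)*(s^3 + 4*s^2 - 9*s - 36) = (s + 3)*(s + 4)*(s^2 + s - 12) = (s + 3)*(s + 4)^2*(s - 3)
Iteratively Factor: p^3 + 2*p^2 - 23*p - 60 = (p - 5)*(p^2 + 7*p + 12) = (p - 5)*(p + 4)*(p + 3)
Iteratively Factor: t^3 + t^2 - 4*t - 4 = (t - 2)*(t^2 + 3*t + 2) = (t - 2)*(t + 2)*(t + 1)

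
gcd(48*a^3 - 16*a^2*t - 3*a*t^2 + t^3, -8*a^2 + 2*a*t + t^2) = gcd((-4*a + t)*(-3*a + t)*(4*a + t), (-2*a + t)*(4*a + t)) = 4*a + t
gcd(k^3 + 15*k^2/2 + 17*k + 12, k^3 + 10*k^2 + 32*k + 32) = k^2 + 6*k + 8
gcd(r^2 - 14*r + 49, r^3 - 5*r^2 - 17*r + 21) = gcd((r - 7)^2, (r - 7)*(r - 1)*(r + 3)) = r - 7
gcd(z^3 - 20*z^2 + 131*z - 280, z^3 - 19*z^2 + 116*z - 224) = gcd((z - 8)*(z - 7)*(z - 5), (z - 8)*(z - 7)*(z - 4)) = z^2 - 15*z + 56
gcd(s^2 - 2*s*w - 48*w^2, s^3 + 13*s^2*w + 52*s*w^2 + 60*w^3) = s + 6*w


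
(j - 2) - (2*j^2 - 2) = -2*j^2 + j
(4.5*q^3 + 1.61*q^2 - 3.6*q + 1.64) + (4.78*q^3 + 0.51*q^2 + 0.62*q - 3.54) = 9.28*q^3 + 2.12*q^2 - 2.98*q - 1.9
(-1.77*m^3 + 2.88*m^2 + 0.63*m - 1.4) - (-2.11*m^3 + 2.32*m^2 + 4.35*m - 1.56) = 0.34*m^3 + 0.56*m^2 - 3.72*m + 0.16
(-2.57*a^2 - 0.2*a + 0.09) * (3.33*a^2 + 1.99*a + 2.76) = -8.5581*a^4 - 5.7803*a^3 - 7.1915*a^2 - 0.3729*a + 0.2484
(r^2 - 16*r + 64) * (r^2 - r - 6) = r^4 - 17*r^3 + 74*r^2 + 32*r - 384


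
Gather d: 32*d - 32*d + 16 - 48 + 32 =0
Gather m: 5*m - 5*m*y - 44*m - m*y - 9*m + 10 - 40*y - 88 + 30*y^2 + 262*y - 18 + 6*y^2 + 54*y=m*(-6*y - 48) + 36*y^2 + 276*y - 96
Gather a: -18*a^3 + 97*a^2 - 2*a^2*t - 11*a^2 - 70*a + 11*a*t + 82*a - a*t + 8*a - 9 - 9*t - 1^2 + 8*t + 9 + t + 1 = -18*a^3 + a^2*(86 - 2*t) + a*(10*t + 20)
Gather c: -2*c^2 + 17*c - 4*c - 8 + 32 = -2*c^2 + 13*c + 24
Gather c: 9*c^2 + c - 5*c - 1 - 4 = 9*c^2 - 4*c - 5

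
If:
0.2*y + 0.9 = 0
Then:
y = -4.50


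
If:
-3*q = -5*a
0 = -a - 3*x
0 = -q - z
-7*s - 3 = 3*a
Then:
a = -3*z/5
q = -z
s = 9*z/35 - 3/7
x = z/5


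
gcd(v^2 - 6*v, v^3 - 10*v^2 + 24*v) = v^2 - 6*v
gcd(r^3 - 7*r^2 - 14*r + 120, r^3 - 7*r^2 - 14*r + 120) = r^3 - 7*r^2 - 14*r + 120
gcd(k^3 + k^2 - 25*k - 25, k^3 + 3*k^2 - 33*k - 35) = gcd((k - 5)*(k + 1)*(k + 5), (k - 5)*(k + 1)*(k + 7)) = k^2 - 4*k - 5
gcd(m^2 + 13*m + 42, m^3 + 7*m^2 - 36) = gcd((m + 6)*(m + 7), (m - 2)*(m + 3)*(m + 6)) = m + 6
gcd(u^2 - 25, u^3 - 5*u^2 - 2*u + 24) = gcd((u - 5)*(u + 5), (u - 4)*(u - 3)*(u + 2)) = 1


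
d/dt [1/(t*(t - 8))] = 2*(4 - t)/(t^2*(t^2 - 16*t + 64))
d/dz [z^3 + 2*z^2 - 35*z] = 3*z^2 + 4*z - 35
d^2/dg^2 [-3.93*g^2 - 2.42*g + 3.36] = -7.86000000000000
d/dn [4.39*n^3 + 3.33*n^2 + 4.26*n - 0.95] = 13.17*n^2 + 6.66*n + 4.26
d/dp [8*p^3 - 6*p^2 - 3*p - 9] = 24*p^2 - 12*p - 3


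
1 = 1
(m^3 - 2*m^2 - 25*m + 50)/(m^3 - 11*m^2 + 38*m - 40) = (m + 5)/(m - 4)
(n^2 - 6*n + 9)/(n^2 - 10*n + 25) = (n^2 - 6*n + 9)/(n^2 - 10*n + 25)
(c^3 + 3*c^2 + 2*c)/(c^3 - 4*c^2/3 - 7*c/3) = 3*(c + 2)/(3*c - 7)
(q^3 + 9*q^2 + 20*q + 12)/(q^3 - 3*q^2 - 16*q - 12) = (q + 6)/(q - 6)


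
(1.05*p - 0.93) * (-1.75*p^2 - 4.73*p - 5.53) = -1.8375*p^3 - 3.339*p^2 - 1.4076*p + 5.1429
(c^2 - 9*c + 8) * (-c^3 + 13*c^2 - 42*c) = -c^5 + 22*c^4 - 167*c^3 + 482*c^2 - 336*c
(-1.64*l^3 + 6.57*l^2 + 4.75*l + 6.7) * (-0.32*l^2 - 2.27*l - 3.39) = 0.5248*l^5 + 1.6204*l^4 - 10.8743*l^3 - 35.1988*l^2 - 31.3115*l - 22.713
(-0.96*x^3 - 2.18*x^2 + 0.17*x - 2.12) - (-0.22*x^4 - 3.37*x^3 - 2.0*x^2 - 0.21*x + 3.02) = 0.22*x^4 + 2.41*x^3 - 0.18*x^2 + 0.38*x - 5.14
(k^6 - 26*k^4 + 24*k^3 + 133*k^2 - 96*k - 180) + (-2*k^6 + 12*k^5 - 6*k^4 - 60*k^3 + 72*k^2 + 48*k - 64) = -k^6 + 12*k^5 - 32*k^4 - 36*k^3 + 205*k^2 - 48*k - 244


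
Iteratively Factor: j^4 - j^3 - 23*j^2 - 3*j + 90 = (j + 3)*(j^3 - 4*j^2 - 11*j + 30) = (j - 5)*(j + 3)*(j^2 + j - 6) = (j - 5)*(j + 3)^2*(j - 2)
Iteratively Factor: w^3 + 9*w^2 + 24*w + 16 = (w + 1)*(w^2 + 8*w + 16) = (w + 1)*(w + 4)*(w + 4)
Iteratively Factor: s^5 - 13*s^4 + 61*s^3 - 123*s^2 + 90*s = (s)*(s^4 - 13*s^3 + 61*s^2 - 123*s + 90) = s*(s - 5)*(s^3 - 8*s^2 + 21*s - 18) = s*(s - 5)*(s - 3)*(s^2 - 5*s + 6) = s*(s - 5)*(s - 3)*(s - 2)*(s - 3)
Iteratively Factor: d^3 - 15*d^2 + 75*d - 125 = (d - 5)*(d^2 - 10*d + 25) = (d - 5)^2*(d - 5)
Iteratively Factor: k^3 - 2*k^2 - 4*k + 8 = (k - 2)*(k^2 - 4) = (k - 2)*(k + 2)*(k - 2)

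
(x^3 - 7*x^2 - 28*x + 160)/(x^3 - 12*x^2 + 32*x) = (x + 5)/x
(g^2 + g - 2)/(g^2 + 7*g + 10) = (g - 1)/(g + 5)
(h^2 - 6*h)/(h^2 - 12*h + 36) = h/(h - 6)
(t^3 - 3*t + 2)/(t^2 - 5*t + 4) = (t^2 + t - 2)/(t - 4)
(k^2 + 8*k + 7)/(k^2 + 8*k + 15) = (k^2 + 8*k + 7)/(k^2 + 8*k + 15)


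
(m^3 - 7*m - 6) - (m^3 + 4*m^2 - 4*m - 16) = -4*m^2 - 3*m + 10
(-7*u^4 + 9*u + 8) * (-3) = 21*u^4 - 27*u - 24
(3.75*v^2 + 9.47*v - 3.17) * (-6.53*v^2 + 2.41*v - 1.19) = -24.4875*v^4 - 52.8016*v^3 + 39.0603*v^2 - 18.909*v + 3.7723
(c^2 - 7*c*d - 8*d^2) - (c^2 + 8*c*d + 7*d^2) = -15*c*d - 15*d^2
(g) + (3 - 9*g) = 3 - 8*g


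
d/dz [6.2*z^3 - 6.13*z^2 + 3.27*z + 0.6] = 18.6*z^2 - 12.26*z + 3.27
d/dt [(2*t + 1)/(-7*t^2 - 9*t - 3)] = (14*t^2 + 14*t + 3)/(49*t^4 + 126*t^3 + 123*t^2 + 54*t + 9)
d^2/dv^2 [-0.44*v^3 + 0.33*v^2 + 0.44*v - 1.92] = 0.66 - 2.64*v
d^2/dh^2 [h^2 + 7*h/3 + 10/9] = 2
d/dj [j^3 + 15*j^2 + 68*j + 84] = 3*j^2 + 30*j + 68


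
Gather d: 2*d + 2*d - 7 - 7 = 4*d - 14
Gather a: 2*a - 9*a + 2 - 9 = -7*a - 7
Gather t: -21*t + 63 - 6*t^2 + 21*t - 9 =54 - 6*t^2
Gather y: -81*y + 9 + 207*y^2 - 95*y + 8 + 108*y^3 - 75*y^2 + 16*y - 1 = 108*y^3 + 132*y^2 - 160*y + 16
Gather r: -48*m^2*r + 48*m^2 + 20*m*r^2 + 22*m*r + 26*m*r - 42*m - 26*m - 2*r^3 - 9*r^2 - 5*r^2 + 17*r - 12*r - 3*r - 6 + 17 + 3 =48*m^2 - 68*m - 2*r^3 + r^2*(20*m - 14) + r*(-48*m^2 + 48*m + 2) + 14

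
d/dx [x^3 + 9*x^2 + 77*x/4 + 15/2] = 3*x^2 + 18*x + 77/4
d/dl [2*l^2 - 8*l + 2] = 4*l - 8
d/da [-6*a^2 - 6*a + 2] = -12*a - 6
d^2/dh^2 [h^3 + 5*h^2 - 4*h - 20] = 6*h + 10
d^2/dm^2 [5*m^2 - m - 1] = 10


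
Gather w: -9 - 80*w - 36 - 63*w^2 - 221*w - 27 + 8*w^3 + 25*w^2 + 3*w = 8*w^3 - 38*w^2 - 298*w - 72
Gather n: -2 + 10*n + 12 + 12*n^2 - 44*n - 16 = 12*n^2 - 34*n - 6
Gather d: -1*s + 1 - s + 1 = 2 - 2*s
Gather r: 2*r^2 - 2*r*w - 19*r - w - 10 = 2*r^2 + r*(-2*w - 19) - w - 10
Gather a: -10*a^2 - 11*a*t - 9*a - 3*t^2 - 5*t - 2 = -10*a^2 + a*(-11*t - 9) - 3*t^2 - 5*t - 2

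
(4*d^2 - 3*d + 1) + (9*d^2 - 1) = 13*d^2 - 3*d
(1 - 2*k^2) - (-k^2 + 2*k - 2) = -k^2 - 2*k + 3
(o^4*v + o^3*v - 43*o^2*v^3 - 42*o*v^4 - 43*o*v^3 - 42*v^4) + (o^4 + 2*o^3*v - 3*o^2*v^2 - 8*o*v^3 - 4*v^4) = o^4*v + o^4 + 3*o^3*v - 43*o^2*v^3 - 3*o^2*v^2 - 42*o*v^4 - 51*o*v^3 - 46*v^4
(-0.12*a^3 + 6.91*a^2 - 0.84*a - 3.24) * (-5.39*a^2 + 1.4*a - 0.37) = 0.6468*a^5 - 37.4129*a^4 + 14.246*a^3 + 13.7309*a^2 - 4.2252*a + 1.1988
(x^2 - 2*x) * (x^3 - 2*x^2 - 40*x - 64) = x^5 - 4*x^4 - 36*x^3 + 16*x^2 + 128*x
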